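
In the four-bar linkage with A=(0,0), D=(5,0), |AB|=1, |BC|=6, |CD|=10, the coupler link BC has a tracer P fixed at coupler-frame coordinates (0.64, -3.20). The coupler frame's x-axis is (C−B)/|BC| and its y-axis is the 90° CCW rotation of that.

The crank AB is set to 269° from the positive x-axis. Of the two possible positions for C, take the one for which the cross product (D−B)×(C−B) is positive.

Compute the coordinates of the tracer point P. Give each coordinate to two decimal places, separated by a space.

A=(0,0), D=(5.00,0)
B = A + 1.00·(cos269°, sin269°) = (-0.0175, -0.9998)
|BD| = 5.1161
circle(B,6.00) ∩ circle(D,10.00): a=-3.6967, h=4.7259
  candidates: C₊=(-4.5665,2.9125) cross=24.178; C₋=(-2.7193,-6.3571) cross=-24.178
  mode + wants cross > 0 → take C=(-4.5665,2.9125) (cross=24.178)
ex = (C−B)/|BC| = (-0.7582,0.6521); ey = (-0.6521,-0.7582)
P = B + 0.64·ex + -3.20·ey = (1.5839,1.8436)

1.58 1.84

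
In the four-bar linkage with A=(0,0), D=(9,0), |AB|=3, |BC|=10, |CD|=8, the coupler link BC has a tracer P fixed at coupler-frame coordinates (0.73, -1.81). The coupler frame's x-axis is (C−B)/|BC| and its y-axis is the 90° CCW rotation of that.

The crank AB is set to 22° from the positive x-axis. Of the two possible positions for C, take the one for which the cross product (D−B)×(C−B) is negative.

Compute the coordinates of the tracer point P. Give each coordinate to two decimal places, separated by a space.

A=(0,0), D=(9.00,0)
B = A + 3.00·(cos22°, sin22°) = (2.7816, 1.1238)
|BD| = 6.3192
circle(B,10.00) ∩ circle(D,8.00): a=6.0081, h=7.9939
  candidates: C₊=(10.1155,7.9218) cross=50.515; C₋=(7.2722,-7.8112) cross=-50.515
  mode - wants cross < 0 → take C=(7.2722,-7.8112) (cross=-50.515)
ex = (C−B)/|BC| = (0.4491,-0.8935); ey = (0.8935,0.4491)
P = B + 0.73·ex + -1.81·ey = (1.4921,-0.3412)

1.49 -0.34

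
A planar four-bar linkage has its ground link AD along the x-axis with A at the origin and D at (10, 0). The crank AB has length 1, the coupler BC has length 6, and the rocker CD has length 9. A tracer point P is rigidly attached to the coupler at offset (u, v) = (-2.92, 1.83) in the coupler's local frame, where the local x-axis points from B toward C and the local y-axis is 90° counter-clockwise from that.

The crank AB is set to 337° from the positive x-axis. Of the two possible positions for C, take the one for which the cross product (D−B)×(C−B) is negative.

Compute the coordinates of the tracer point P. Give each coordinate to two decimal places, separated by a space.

1.49 3.01

A=(0,0), D=(10.00,0)
B = A + 1.00·(cos337°, sin337°) = (0.9205, -0.3907)
|BD| = 9.0879
circle(B,6.00) ∩ circle(D,9.00): a=2.0681, h=5.6323
  candidates: C₊=(2.7446,5.3253) cross=51.186; C₋=(3.2289,-5.9289) cross=-51.186
  mode - wants cross < 0 → take C=(3.2289,-5.9289) (cross=-51.186)
ex = (C−B)/|BC| = (0.3847,-0.9230); ey = (0.9230,0.3847)
P = B + -2.92·ex + 1.83·ey = (1.4862,3.0086)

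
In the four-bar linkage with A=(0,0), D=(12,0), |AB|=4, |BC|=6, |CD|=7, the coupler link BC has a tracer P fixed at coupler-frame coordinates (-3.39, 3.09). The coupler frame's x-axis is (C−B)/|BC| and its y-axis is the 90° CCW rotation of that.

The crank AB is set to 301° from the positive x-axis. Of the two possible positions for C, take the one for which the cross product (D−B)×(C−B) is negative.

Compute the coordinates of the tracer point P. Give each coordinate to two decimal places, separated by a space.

-0.05 0.65

A=(0,0), D=(12.00,0)
B = A + 4.00·(cos301°, sin301°) = (2.0602, -3.4287)
|BD| = 10.5146
circle(B,6.00) ∩ circle(D,7.00): a=4.6391, h=3.8051
  candidates: C₊=(5.2049,1.6812) cross=40.009; C₋=(7.6865,-5.5130) cross=-40.009
  mode - wants cross < 0 → take C=(7.6865,-5.5130) (cross=-40.009)
ex = (C−B)/|BC| = (0.9377,-0.3474); ey = (0.3474,0.9377)
P = B + -3.39·ex + 3.09·ey = (-0.0453,0.6465)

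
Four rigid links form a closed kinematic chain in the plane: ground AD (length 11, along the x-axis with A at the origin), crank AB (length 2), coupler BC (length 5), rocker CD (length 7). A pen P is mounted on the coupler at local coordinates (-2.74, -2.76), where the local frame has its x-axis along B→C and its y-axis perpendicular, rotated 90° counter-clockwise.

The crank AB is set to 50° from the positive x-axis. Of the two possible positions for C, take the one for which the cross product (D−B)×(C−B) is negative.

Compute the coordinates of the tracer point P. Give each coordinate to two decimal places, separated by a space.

A=(0,0), D=(11.00,0)
B = A + 2.00·(cos50°, sin50°) = (1.2856, 1.5321)
|BD| = 9.8345
circle(B,5.00) ∩ circle(D,7.00): a=3.6971, h=3.3663
  candidates: C₊=(5.4619,4.2813) cross=33.106; C₋=(4.4131,-2.3690) cross=-33.106
  mode - wants cross < 0 → take C=(4.4131,-2.3690) (cross=-33.106)
ex = (C−B)/|BC| = (0.6255,-0.7802); ey = (0.7802,0.6255)
P = B + -2.74·ex + -2.76·ey = (-2.5817,1.9435)

-2.58 1.94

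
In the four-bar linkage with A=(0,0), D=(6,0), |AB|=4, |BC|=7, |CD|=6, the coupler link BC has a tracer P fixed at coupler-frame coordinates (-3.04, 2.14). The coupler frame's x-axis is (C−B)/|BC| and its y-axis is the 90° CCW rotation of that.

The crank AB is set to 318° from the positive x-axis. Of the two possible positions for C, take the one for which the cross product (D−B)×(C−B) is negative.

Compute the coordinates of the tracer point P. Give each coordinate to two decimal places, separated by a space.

0.71 0.27

A=(0,0), D=(6.00,0)
B = A + 4.00·(cos318°, sin318°) = (2.9726, -2.6765)
|BD| = 4.0409
circle(B,7.00) ∩ circle(D,6.00): a=3.6290, h=5.9858
  candidates: C₊=(1.7266,4.2117) cross=24.188; C₋=(9.6561,-4.7574) cross=-24.188
  mode - wants cross < 0 → take C=(9.6561,-4.7574) (cross=-24.188)
ex = (C−B)/|BC| = (0.9548,-0.2973); ey = (0.2973,0.9548)
P = B + -3.04·ex + 2.14·ey = (0.7061,0.2704)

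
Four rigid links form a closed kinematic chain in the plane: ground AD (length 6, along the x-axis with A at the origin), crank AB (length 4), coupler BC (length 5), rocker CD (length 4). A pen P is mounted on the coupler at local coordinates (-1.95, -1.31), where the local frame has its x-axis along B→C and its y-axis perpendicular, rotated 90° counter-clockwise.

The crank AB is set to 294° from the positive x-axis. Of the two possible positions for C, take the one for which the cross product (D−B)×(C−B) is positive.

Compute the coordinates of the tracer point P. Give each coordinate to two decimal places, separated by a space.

2.70 -5.75

A=(0,0), D=(6.00,0)
B = A + 4.00·(cos294°, sin294°) = (1.6269, -3.6542)
|BD| = 5.6988
circle(B,5.00) ∩ circle(D,4.00): a=3.6391, h=3.4289
  candidates: C₊=(2.2207,1.3104) cross=19.541; C₋=(6.6181,-3.9520) cross=-19.541
  mode + wants cross > 0 → take C=(2.2207,1.3104) (cross=19.541)
ex = (C−B)/|BC| = (0.1188,0.9929); ey = (-0.9929,0.1188)
P = B + -1.95·ex + -1.31·ey = (2.6961,-5.7460)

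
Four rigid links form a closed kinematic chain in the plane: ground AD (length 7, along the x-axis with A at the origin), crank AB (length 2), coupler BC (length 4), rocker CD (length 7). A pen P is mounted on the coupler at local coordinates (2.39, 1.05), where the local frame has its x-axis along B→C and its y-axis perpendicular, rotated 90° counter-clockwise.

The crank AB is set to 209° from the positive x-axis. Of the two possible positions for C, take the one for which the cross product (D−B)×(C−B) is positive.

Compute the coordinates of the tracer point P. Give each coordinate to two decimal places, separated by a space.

-1.33 1.61

A=(0,0), D=(7.00,0)
B = A + 2.00·(cos209°, sin209°) = (-1.7492, -0.9696)
|BD| = 8.8028
circle(B,4.00) ∩ circle(D,7.00): a=2.5270, h=3.1007
  candidates: C₊=(0.4208,2.3905) cross=27.295; C₋=(1.1039,-3.7731) cross=-27.295
  mode + wants cross > 0 → take C=(0.4208,2.3905) (cross=27.295)
ex = (C−B)/|BC| = (0.5425,0.8400); ey = (-0.8400,0.5425)
P = B + 2.39·ex + 1.05·ey = (-1.3347,1.6077)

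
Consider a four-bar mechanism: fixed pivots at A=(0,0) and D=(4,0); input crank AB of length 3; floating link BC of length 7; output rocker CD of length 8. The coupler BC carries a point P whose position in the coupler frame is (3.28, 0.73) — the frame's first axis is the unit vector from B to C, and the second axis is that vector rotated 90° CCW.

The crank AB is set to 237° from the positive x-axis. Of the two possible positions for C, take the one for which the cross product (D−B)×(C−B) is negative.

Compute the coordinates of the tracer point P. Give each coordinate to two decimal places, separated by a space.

A=(0,0), D=(4.00,0)
B = A + 3.00·(cos237°, sin237°) = (-1.6339, -2.5160)
|BD| = 6.1702
circle(B,7.00) ∩ circle(D,8.00): a=1.8696, h=6.7457
  candidates: C₊=(-2.6775,4.4058) cross=41.622; C₋=(2.8239,-7.9131) cross=-41.622
  mode - wants cross < 0 → take C=(2.8239,-7.9131) (cross=-41.622)
ex = (C−B)/|BC| = (0.6368,-0.7710); ey = (0.7710,0.6368)
P = B + 3.28·ex + 0.73·ey = (1.0177,-4.5800)

1.02 -4.58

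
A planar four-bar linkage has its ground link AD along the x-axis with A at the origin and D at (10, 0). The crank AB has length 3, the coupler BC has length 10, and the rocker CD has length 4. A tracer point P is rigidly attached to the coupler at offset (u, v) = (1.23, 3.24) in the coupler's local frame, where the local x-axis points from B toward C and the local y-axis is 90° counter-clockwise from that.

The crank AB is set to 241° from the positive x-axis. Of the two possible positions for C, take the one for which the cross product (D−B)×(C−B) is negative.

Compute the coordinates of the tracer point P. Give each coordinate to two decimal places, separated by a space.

0.12 0.46

A=(0,0), D=(10.00,0)
B = A + 3.00·(cos241°, sin241°) = (-1.4544, -2.6239)
|BD| = 11.7511
circle(B,10.00) ∩ circle(D,4.00): a=9.4497, h=3.2716
  candidates: C₊=(7.0262,2.6751) cross=38.445; C₋=(8.4872,-3.7029) cross=-38.445
  mode - wants cross < 0 → take C=(8.4872,-3.7029) (cross=-38.445)
ex = (C−B)/|BC| = (0.9942,-0.1079); ey = (0.1079,0.9942)
P = B + 1.23·ex + 3.24·ey = (0.1180,0.4645)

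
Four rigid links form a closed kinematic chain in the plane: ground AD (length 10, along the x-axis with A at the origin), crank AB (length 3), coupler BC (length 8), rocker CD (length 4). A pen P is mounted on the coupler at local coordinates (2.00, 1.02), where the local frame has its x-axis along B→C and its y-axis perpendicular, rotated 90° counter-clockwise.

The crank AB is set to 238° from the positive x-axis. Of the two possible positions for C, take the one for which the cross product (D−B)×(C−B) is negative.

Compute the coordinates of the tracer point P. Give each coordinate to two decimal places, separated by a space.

0.29 -1.31

A=(0,0), D=(10.00,0)
B = A + 3.00·(cos238°, sin238°) = (-1.5898, -2.5441)
|BD| = 11.8657
circle(B,8.00) ∩ circle(D,4.00): a=7.9555, h=0.8427
  candidates: C₊=(6.0000,-0.0153) cross=9.999; C₋=(6.3614,-1.6615) cross=-9.999
  mode - wants cross < 0 → take C=(6.3614,-1.6615) (cross=-9.999)
ex = (C−B)/|BC| = (0.9939,0.1103); ey = (-0.1103,0.9939)
P = B + 2.00·ex + 1.02·ey = (0.2855,-1.3097)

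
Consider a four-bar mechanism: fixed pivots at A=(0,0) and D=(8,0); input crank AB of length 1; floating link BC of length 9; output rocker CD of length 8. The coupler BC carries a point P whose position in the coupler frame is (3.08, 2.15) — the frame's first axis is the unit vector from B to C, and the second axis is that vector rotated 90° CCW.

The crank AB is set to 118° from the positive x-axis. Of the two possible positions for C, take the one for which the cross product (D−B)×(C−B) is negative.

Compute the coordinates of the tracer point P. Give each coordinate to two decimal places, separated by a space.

A=(0,0), D=(8.00,0)
B = A + 1.00·(cos118°, sin118°) = (-0.4695, 0.8829)
|BD| = 8.5154
circle(B,9.00) ∩ circle(D,8.00): a=5.2559, h=7.3059
  candidates: C₊=(5.5156,7.6045) cross=62.212; C₋=(4.0005,-6.9285) cross=-62.212
  mode - wants cross < 0 → take C=(4.0005,-6.9285) (cross=-62.212)
ex = (C−B)/|BC| = (0.4967,-0.8679); ey = (0.8679,0.4967)
P = B + 3.08·ex + 2.15·ey = (2.9263,-0.7225)

2.93 -0.72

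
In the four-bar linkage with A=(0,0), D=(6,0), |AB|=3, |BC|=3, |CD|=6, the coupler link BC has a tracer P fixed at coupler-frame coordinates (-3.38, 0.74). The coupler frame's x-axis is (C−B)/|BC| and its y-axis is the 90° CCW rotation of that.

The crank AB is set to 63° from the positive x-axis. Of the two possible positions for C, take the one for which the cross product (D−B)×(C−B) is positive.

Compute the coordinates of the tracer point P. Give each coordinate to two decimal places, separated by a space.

-1.10 0.24

A=(0,0), D=(6.00,0)
B = A + 3.00·(cos63°, sin63°) = (1.3620, 2.6730)
|BD| = 5.3532
circle(B,3.00) ∩ circle(D,6.00): a=0.1547, h=2.9960
  candidates: C₊=(2.9920,5.1915) cross=16.038; C₋=(0.0000,0.0000) cross=-16.038
  mode + wants cross > 0 → take C=(2.9920,5.1915) (cross=16.038)
ex = (C−B)/|BC| = (0.5434,0.8395); ey = (-0.8395,0.5434)
P = B + -3.38·ex + 0.74·ey = (-1.0958,0.2376)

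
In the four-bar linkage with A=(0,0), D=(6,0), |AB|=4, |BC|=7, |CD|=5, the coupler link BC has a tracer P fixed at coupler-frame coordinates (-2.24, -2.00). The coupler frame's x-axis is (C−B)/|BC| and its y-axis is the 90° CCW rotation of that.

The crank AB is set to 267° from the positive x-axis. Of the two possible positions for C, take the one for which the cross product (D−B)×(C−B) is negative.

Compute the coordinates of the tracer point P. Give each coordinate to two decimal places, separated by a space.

-2.70 -5.67

A=(0,0), D=(6.00,0)
B = A + 4.00·(cos267°, sin267°) = (-0.2093, -3.9945)
|BD| = 7.3832
circle(B,7.00) ∩ circle(D,5.00): a=5.3169, h=4.5531
  candidates: C₊=(1.7989,2.7112) cross=33.616; C₋=(6.7255,-4.9471) cross=-33.616
  mode - wants cross < 0 → take C=(6.7255,-4.9471) (cross=-33.616)
ex = (C−B)/|BC| = (0.9907,-0.1361); ey = (0.1361,0.9907)
P = B + -2.24·ex + -2.00·ey = (-2.7007,-5.6711)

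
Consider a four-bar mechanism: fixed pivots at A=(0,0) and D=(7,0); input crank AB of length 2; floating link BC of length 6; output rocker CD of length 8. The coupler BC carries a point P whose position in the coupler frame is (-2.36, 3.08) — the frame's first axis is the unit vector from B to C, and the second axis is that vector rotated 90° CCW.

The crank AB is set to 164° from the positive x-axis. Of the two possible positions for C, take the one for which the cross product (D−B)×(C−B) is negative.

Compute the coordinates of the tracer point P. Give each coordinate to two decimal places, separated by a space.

A=(0,0), D=(7.00,0)
B = A + 2.00·(cos164°, sin164°) = (-1.9225, 0.5513)
|BD| = 8.9395
circle(B,6.00) ∩ circle(D,8.00): a=2.9037, h=5.2506
  candidates: C₊=(1.2994,5.6128) cross=46.938; C₋=(0.6519,-4.8684) cross=-46.938
  mode - wants cross < 0 → take C=(0.6519,-4.8684) (cross=-46.938)
ex = (C−B)/|BC| = (0.4291,-0.9033); ey = (0.9033,0.4291)
P = B + -2.36·ex + 3.08·ey = (-0.1530,4.0045)

-0.15 4.00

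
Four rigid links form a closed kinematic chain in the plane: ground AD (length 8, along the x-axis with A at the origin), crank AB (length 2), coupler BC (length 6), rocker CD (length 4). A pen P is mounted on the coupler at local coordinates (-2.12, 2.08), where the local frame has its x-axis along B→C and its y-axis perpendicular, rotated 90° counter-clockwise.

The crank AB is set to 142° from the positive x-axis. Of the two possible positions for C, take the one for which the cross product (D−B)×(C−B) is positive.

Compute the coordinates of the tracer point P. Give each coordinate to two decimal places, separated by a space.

A=(0,0), D=(8.00,0)
B = A + 2.00·(cos142°, sin142°) = (-1.5760, 1.2313)
|BD| = 9.6549
circle(B,6.00) ∩ circle(D,4.00): a=5.8632, h=1.2740
  candidates: C₊=(4.4018,1.7472) cross=12.301; C₋=(4.0768,-0.7801) cross=-12.301
  mode + wants cross > 0 → take C=(4.4018,1.7472) (cross=12.301)
ex = (C−B)/|BC| = (0.9963,0.0860); ey = (-0.0860,0.9963)
P = B + -2.12·ex + 2.08·ey = (-3.8670,3.1213)

-3.87 3.12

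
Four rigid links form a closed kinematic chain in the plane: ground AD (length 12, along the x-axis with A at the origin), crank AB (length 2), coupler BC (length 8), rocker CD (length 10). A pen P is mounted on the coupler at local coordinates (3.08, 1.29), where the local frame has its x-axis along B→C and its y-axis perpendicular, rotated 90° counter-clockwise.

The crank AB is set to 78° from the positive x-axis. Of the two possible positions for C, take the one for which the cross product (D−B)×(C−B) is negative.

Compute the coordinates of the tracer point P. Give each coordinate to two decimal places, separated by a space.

A=(0,0), D=(12.00,0)
B = A + 2.00·(cos78°, sin78°) = (0.4158, 1.9563)
|BD| = 11.7482
circle(B,8.00) ∩ circle(D,10.00): a=4.3420, h=6.7192
  candidates: C₊=(5.8160,7.8587) cross=78.938; C₋=(3.5783,-5.3921) cross=-78.938
  mode - wants cross < 0 → take C=(3.5783,-5.3921) (cross=-78.938)
ex = (C−B)/|BC| = (0.3953,-0.9185); ey = (0.9185,0.3953)
P = B + 3.08·ex + 1.29·ey = (2.8183,-0.3629)

2.82 -0.36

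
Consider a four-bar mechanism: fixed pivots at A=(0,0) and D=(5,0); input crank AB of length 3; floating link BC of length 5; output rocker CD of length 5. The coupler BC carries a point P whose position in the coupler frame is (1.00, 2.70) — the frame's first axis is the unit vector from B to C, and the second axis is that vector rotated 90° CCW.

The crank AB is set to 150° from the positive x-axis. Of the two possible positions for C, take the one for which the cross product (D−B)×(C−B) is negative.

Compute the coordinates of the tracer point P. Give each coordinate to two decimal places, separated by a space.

A=(0,0), D=(5.00,0)
B = A + 3.00·(cos150°, sin150°) = (-2.5981, 1.5000)
|BD| = 7.7447
circle(B,5.00) ∩ circle(D,5.00): a=3.8724, h=3.1630
  candidates: C₊=(1.8136,3.8531) cross=24.497; C₋=(0.5883,-2.3531) cross=-24.497
  mode - wants cross < 0 → take C=(0.5883,-2.3531) (cross=-24.497)
ex = (C−B)/|BC| = (0.6373,-0.7706); ey = (0.7706,0.6373)
P = B + 1.00·ex + 2.70·ey = (0.1199,2.4500)

0.12 2.45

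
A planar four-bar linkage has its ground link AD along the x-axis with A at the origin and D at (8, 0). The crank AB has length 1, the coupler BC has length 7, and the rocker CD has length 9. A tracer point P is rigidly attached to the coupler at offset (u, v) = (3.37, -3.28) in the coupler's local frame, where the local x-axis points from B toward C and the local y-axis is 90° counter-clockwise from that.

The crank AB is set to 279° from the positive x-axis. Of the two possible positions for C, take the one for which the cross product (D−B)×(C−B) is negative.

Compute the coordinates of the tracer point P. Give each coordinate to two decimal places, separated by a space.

A=(0,0), D=(8.00,0)
B = A + 1.00·(cos279°, sin279°) = (0.1564, -0.9877)
|BD| = 7.9055
circle(B,7.00) ∩ circle(D,9.00): a=1.9288, h=6.7290
  candidates: C₊=(1.2295,5.9296) cross=53.196; C₋=(2.9109,-7.4230) cross=-53.196
  mode - wants cross < 0 → take C=(2.9109,-7.4230) (cross=-53.196)
ex = (C−B)/|BC| = (0.3935,-0.9193); ey = (0.9193,0.3935)
P = B + 3.37·ex + -3.28·ey = (-1.5329,-5.3765)

-1.53 -5.38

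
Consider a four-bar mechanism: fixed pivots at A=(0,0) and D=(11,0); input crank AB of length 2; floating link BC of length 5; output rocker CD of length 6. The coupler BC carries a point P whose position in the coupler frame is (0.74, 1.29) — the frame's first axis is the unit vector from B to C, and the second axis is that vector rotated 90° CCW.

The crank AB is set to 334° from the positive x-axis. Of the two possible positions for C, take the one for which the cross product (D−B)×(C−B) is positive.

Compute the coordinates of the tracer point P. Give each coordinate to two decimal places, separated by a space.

A=(0,0), D=(11.00,0)
B = A + 2.00·(cos334°, sin334°) = (1.7976, -0.8767)
|BD| = 9.2441
circle(B,5.00) ∩ circle(D,6.00): a=4.0271, h=2.9636
  candidates: C₊=(5.5254,2.4554) cross=27.395; C₋=(6.0876,-3.4450) cross=-27.395
  mode + wants cross > 0 → take C=(5.5254,2.4554) (cross=27.395)
ex = (C−B)/|BC| = (0.7456,0.6664); ey = (-0.6664,0.7456)
P = B + 0.74·ex + 1.29·ey = (1.4896,0.5782)

1.49 0.58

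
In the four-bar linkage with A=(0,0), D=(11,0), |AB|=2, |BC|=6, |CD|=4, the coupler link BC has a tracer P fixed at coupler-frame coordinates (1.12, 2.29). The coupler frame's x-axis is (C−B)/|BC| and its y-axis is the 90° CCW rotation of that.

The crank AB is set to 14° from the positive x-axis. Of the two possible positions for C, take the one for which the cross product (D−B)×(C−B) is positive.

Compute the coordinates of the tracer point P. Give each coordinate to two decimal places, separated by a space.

2.34 3.00

A=(0,0), D=(11.00,0)
B = A + 2.00·(cos14°, sin14°) = (1.9406, 0.4838)
|BD| = 9.0723
circle(B,6.00) ∩ circle(D,4.00): a=5.6384, h=2.0514
  candidates: C₊=(7.6804,2.2316) cross=18.611; C₋=(7.4616,-1.8654) cross=-18.611
  mode + wants cross > 0 → take C=(7.6804,2.2316) (cross=18.611)
ex = (C−B)/|BC| = (0.9566,0.2913); ey = (-0.2913,0.9566)
P = B + 1.12·ex + 2.29·ey = (2.3449,3.0008)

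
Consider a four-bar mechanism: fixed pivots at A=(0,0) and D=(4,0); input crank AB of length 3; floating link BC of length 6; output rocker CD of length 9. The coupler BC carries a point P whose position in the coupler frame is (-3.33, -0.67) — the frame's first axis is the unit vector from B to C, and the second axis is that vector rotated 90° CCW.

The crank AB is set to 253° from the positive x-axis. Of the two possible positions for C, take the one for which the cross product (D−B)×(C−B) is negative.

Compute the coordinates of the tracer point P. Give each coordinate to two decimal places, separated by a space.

A=(0,0), D=(4.00,0)
B = A + 3.00·(cos253°, sin253°) = (-0.8771, -2.8689)
|BD| = 5.6583
circle(B,6.00) ∩ circle(D,9.00): a=-1.1472, h=5.8893
  candidates: C₊=(-4.8520,1.6256) cross=33.324; C₋=(1.1200,-8.5268) cross=-33.324
  mode - wants cross < 0 → take C=(1.1200,-8.5268) (cross=-33.324)
ex = (C−B)/|BC| = (0.3329,-0.9430); ey = (0.9430,0.3329)
P = B + -3.33·ex + -0.67·ey = (-2.6173,0.0482)

-2.62 0.05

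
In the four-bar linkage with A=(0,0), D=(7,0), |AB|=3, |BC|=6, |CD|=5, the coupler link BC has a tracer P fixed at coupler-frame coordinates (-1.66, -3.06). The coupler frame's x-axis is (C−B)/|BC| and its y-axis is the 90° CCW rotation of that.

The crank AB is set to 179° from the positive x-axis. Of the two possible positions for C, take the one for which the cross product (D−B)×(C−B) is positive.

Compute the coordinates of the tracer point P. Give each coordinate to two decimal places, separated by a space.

-3.39 -3.41

A=(0,0), D=(7.00,0)
B = A + 3.00·(cos179°, sin179°) = (-2.9995, 0.0524)
|BD| = 9.9997
circle(B,6.00) ∩ circle(D,5.00): a=5.5499, h=2.2801
  candidates: C₊=(2.5622,2.3034) cross=22.801; C₋=(2.5383,-2.2568) cross=-22.801
  mode + wants cross > 0 → take C=(2.5622,2.3034) (cross=22.801)
ex = (C−B)/|BC| = (0.9270,0.3752); ey = (-0.3752,0.9270)
P = B + -1.66·ex + -3.06·ey = (-3.3902,-3.4069)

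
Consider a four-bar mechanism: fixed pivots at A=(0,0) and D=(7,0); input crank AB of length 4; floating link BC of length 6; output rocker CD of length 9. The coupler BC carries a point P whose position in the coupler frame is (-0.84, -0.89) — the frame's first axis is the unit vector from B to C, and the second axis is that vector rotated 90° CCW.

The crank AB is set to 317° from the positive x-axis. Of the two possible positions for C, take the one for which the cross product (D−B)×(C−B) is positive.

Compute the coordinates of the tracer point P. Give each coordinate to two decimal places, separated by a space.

4.13 -2.49

A=(0,0), D=(7.00,0)
B = A + 4.00·(cos317°, sin317°) = (2.9254, -2.7280)
|BD| = 4.9035
circle(B,6.00) ∩ circle(D,9.00): a=-2.1368, h=5.6066
  candidates: C₊=(-1.9694,0.7421) cross=27.492; C₋=(4.2690,-8.5756) cross=-27.492
  mode + wants cross > 0 → take C=(-1.9694,0.7421) (cross=27.492)
ex = (C−B)/|BC| = (-0.8158,0.5783); ey = (-0.5783,-0.8158)
P = B + -0.84·ex + -0.89·ey = (4.1254,-2.4877)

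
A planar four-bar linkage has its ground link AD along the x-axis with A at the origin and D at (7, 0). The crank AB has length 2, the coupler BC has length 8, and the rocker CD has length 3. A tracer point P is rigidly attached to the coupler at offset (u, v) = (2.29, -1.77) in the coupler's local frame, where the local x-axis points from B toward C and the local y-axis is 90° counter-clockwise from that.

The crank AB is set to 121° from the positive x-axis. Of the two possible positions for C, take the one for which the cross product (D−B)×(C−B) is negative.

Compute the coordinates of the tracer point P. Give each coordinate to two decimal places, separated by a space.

-0.09 -1.02

A=(0,0), D=(7.00,0)
B = A + 2.00·(cos121°, sin121°) = (-1.0301, 1.7143)
|BD| = 8.2110
circle(B,8.00) ∩ circle(D,3.00): a=7.4547, h=2.9031
  candidates: C₊=(6.8664,2.9970) cross=23.837; C₋=(5.6542,-2.6812) cross=-23.837
  mode - wants cross < 0 → take C=(5.6542,-2.6812) (cross=-23.837)
ex = (C−B)/|BC| = (0.8355,-0.5494); ey = (0.5494,0.8355)
P = B + 2.29·ex + -1.77·ey = (-0.0892,-1.0228)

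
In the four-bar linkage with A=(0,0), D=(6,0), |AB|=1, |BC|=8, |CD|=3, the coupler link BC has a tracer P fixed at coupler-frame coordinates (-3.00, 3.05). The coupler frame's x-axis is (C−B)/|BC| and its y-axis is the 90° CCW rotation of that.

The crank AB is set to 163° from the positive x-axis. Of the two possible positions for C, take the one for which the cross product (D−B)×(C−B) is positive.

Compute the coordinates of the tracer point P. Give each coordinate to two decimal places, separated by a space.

A=(0,0), D=(6.00,0)
B = A + 1.00·(cos163°, sin163°) = (-0.9563, 0.2924)
|BD| = 6.9624
circle(B,8.00) ∩ circle(D,3.00): a=7.4310, h=2.9632
  candidates: C₊=(6.5926,2.9409) cross=20.631; C₋=(6.3437,-2.9802) cross=-20.631
  mode + wants cross > 0 → take C=(6.5926,2.9409) (cross=20.631)
ex = (C−B)/|BC| = (0.9436,0.3311); ey = (-0.3311,0.9436)
P = B + -3.00·ex + 3.05·ey = (-4.7969,2.1772)

-4.80 2.18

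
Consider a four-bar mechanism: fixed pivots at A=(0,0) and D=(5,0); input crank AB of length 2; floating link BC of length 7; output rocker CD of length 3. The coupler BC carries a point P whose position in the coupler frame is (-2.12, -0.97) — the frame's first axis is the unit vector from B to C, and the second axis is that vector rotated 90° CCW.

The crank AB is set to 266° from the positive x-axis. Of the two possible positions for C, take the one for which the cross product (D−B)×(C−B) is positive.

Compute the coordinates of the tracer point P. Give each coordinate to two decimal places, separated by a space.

A=(0,0), D=(5.00,0)
B = A + 2.00·(cos266°, sin266°) = (-0.1395, -1.9951)
|BD| = 5.5132
circle(B,7.00) ∩ circle(D,3.00): a=6.3843, h=2.8708
  candidates: C₊=(4.7732,2.9914) cross=15.827; C₋=(6.8509,-2.3610) cross=-15.827
  mode + wants cross > 0 → take C=(4.7732,2.9914) (cross=15.827)
ex = (C−B)/|BC| = (0.7018,0.7124); ey = (-0.7124,0.7018)
P = B + -2.12·ex + -0.97·ey = (-0.9364,-4.1861)

-0.94 -4.19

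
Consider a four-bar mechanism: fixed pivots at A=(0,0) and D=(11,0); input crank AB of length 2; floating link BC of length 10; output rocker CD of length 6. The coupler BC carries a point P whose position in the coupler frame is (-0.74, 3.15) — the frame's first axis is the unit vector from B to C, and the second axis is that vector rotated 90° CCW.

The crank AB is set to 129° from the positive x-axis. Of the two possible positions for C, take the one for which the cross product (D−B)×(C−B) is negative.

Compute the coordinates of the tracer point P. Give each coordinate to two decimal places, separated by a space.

-0.01 4.54

A=(0,0), D=(11.00,0)
B = A + 2.00·(cos129°, sin129°) = (-1.2586, 1.5543)
|BD| = 12.3568
circle(B,10.00) ∩ circle(D,6.00): a=8.7681, h=4.8084
  candidates: C₊=(8.0446,5.2217) cross=59.417; C₋=(6.8350,-4.3188) cross=-59.417
  mode - wants cross < 0 → take C=(6.8350,-4.3188) (cross=-59.417)
ex = (C−B)/|BC| = (0.8094,-0.5873); ey = (0.5873,0.8094)
P = B + -0.74·ex + 3.15·ey = (-0.0075,4.5384)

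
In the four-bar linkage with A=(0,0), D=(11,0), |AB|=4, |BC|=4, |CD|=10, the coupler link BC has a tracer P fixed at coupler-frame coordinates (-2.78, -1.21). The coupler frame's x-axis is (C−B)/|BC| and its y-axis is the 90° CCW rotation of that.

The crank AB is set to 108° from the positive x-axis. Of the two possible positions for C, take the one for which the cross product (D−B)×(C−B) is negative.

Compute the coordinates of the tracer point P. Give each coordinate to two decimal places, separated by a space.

-3.80 5.42

A=(0,0), D=(11.00,0)
B = A + 4.00·(cos108°, sin108°) = (-1.2361, 3.8042)
|BD| = 12.8138
circle(B,4.00) ∩ circle(D,10.00): a=3.1292, h=2.4916
  candidates: C₊=(2.4918,5.2545) cross=31.927; C₋=(1.0123,0.4959) cross=-31.927
  mode - wants cross < 0 → take C=(1.0123,0.4959) (cross=-31.927)
ex = (C−B)/|BC| = (0.5621,-0.8271); ey = (0.8271,0.5621)
P = B + -2.78·ex + -1.21·ey = (-3.7994,5.4234)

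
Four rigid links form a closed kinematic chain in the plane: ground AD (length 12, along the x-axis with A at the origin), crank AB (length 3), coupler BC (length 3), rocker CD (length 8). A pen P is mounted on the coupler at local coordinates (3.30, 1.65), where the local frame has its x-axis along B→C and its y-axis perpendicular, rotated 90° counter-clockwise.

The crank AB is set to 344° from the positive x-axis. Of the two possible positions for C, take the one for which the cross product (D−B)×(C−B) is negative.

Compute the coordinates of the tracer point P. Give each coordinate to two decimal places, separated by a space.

6.18 -2.48

A=(0,0), D=(12.00,0)
B = A + 3.00·(cos344°, sin344°) = (2.8838, -0.8269)
|BD| = 9.1536
circle(B,3.00) ∩ circle(D,8.00): a=1.5726, h=2.5548
  candidates: C₊=(4.2191,1.8595) cross=23.386; C₋=(4.6807,-3.2292) cross=-23.386
  mode - wants cross < 0 → take C=(4.6807,-3.2292) (cross=-23.386)
ex = (C−B)/|BC| = (0.5990,-0.8008); ey = (0.8008,0.5990)
P = B + 3.30·ex + 1.65·ey = (6.1817,-2.4811)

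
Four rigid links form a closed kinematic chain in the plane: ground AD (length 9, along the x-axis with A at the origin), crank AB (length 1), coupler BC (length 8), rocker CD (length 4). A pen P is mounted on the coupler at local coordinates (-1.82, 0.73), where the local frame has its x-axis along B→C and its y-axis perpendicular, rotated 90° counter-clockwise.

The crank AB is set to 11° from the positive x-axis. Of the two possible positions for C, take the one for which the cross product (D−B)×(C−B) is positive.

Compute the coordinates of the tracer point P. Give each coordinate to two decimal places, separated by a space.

A=(0,0), D=(9.00,0)
B = A + 1.00·(cos11°, sin11°) = (0.9816, 0.1908)
|BD| = 8.0206
circle(B,8.00) ∩ circle(D,4.00): a=7.0026, h=3.8683
  candidates: C₊=(8.0743,3.8914) cross=31.026; C₋=(7.8902,-3.8430) cross=-31.026
  mode + wants cross > 0 → take C=(8.0743,3.8914) (cross=31.026)
ex = (C−B)/|BC| = (0.8866,0.4626); ey = (-0.4626,0.8866)
P = B + -1.82·ex + 0.73·ey = (-0.9696,-0.0039)

-0.97 -0.00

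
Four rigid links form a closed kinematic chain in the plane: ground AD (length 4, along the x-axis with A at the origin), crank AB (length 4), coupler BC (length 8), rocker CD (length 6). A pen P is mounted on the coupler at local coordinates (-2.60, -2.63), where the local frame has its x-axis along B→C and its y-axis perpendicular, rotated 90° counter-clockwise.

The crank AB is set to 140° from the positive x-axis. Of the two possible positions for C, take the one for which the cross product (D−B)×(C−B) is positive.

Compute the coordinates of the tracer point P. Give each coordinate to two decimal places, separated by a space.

-4.29 -0.92

A=(0,0), D=(4.00,0)
B = A + 4.00·(cos140°, sin140°) = (-3.0642, 2.5712)
|BD| = 7.5175
circle(B,8.00) ∩ circle(D,6.00): a=5.6211, h=5.6924
  candidates: C₊=(4.1648,5.9977) cross=42.793; C₋=(0.2710,-4.7005) cross=-42.793
  mode + wants cross > 0 → take C=(4.1648,5.9977) (cross=42.793)
ex = (C−B)/|BC| = (0.9036,0.4283); ey = (-0.4283,0.9036)
P = B + -2.60·ex + -2.63·ey = (-4.2871,-0.9190)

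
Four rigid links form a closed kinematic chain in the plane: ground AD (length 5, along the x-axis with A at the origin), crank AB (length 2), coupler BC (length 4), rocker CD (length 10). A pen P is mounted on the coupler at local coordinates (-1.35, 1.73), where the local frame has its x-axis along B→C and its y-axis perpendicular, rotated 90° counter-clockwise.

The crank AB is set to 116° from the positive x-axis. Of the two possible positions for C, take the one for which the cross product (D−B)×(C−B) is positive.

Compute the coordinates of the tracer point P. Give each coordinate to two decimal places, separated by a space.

-0.84 -0.40

A=(0,0), D=(5.00,0)
B = A + 2.00·(cos116°, sin116°) = (-0.8767, 1.7976)
|BD| = 6.1455
circle(B,4.00) ∩ circle(D,10.00): a=-3.7615, h=1.3606
  candidates: C₊=(-4.0757,4.1989) cross=8.362; C₋=(-4.8717,1.5967) cross=-8.362
  mode + wants cross > 0 → take C=(-4.0757,4.1989) (cross=8.362)
ex = (C−B)/|BC| = (-0.7997,0.6003); ey = (-0.6003,-0.7997)
P = B + -1.35·ex + 1.73·ey = (-0.8357,-0.3964)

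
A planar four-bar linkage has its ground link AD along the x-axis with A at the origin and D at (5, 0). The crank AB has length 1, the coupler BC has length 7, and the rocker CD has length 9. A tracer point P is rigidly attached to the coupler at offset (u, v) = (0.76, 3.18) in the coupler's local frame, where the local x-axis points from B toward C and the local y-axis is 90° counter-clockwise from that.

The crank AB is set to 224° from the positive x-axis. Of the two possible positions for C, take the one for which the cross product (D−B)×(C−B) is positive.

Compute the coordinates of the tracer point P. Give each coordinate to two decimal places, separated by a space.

-3.96 -0.28

A=(0,0), D=(5.00,0)
B = A + 1.00·(cos224°, sin224°) = (-0.7193, -0.6947)
|BD| = 5.7614
circle(B,7.00) ∩ circle(D,9.00): a=0.1036, h=6.9992
  candidates: C₊=(-1.4604,6.2660) cross=40.325; C₋=(0.2274,-7.6303) cross=-40.325
  mode + wants cross > 0 → take C=(-1.4604,6.2660) (cross=40.325)
ex = (C−B)/|BC| = (-0.1059,0.9944); ey = (-0.9944,-0.1059)
P = B + 0.76·ex + 3.18·ey = (-3.9619,-0.2756)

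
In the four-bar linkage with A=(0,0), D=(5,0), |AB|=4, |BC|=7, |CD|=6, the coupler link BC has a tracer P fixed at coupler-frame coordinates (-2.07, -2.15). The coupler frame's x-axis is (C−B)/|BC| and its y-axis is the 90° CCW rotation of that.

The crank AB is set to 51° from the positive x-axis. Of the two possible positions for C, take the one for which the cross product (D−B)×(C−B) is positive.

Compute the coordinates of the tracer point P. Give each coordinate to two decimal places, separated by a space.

A=(0,0), D=(5.00,0)
B = A + 4.00·(cos51°, sin51°) = (2.5173, 3.1086)
|BD| = 3.9783
circle(B,7.00) ∩ circle(D,6.00): a=3.6230, h=5.9895
  candidates: C₊=(9.4583,4.0154) cross=23.828; C₋=(0.0982,-3.4601) cross=-23.828
  mode + wants cross > 0 → take C=(9.4583,4.0154) (cross=23.828)
ex = (C−B)/|BC| = (0.9916,0.1295); ey = (-0.1295,0.9916)
P = B + -2.07·ex + -2.15·ey = (0.7433,0.7085)

0.74 0.71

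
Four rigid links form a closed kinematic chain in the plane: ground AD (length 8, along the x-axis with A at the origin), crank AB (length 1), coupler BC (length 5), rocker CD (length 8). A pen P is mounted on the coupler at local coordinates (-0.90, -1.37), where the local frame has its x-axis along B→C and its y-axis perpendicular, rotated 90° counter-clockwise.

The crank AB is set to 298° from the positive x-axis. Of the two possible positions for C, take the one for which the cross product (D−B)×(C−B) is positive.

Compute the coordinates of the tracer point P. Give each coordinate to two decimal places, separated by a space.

1.71 -1.95

A=(0,0), D=(8.00,0)
B = A + 1.00·(cos298°, sin298°) = (0.4695, -0.8829)
|BD| = 7.5821
circle(B,5.00) ∩ circle(D,8.00): a=1.2192, h=4.8491
  candidates: C₊=(1.1157,4.0751) cross=36.766; C₋=(2.2451,-5.5571) cross=-36.766
  mode + wants cross > 0 → take C=(1.1157,4.0751) (cross=36.766)
ex = (C−B)/|BC| = (0.1292,0.9916); ey = (-0.9916,0.1292)
P = B + -0.90·ex + -1.37·ey = (1.7117,-1.9525)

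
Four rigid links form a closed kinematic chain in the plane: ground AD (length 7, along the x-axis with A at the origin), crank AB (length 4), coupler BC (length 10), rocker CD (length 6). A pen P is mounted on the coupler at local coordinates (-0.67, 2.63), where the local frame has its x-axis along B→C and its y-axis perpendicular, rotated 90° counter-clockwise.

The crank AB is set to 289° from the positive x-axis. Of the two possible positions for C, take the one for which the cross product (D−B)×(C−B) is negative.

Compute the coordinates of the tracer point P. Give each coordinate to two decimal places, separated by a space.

A=(0,0), D=(7.00,0)
B = A + 4.00·(cos289°, sin289°) = (1.3023, -3.7821)
|BD| = 6.8387
circle(B,10.00) ∩ circle(D,6.00): a=8.0986, h=5.8662
  candidates: C₊=(4.8054,5.5842) cross=40.118; C₋=(11.2939,-4.1907) cross=-40.118
  mode - wants cross < 0 → take C=(11.2939,-4.1907) (cross=-40.118)
ex = (C−B)/|BC| = (0.9992,-0.0409); ey = (0.0409,0.9992)
P = B + -0.67·ex + 2.63·ey = (0.7403,-1.1269)

0.74 -1.13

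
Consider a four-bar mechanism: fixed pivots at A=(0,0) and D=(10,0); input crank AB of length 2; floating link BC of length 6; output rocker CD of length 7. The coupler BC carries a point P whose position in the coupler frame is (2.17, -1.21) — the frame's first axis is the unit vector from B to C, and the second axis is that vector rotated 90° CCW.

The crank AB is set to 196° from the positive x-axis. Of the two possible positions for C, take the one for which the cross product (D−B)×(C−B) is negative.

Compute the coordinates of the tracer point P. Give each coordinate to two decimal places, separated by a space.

-0.39 -2.50

A=(0,0), D=(10.00,0)
B = A + 2.00·(cos196°, sin196°) = (-1.9225, -0.5513)
|BD| = 11.9353
circle(B,6.00) ∩ circle(D,7.00): a=5.4230, h=2.5673
  candidates: C₊=(3.3761,2.2637) cross=30.641; C₋=(3.6133,-2.8653) cross=-30.641
  mode - wants cross < 0 → take C=(3.6133,-2.8653) (cross=-30.641)
ex = (C−B)/|BC| = (0.9226,-0.3857); ey = (0.3857,0.9226)
P = B + 2.17·ex + -1.21·ey = (-0.3871,-2.5046)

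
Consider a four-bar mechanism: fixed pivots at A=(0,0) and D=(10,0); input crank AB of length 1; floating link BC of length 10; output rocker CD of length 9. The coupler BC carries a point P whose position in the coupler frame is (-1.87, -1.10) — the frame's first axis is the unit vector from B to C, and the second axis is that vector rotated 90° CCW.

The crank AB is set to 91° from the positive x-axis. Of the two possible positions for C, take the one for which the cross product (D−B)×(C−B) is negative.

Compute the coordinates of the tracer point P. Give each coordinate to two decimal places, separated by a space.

A=(0,0), D=(10.00,0)
B = A + 1.00·(cos91°, sin91°) = (-0.0175, 0.9998)
|BD| = 10.0672
circle(B,10.00) ∩ circle(D,9.00): a=5.9773, h=8.0170
  candidates: C₊=(6.7265,8.3836) cross=80.709; C₋=(5.1340,-7.5712) cross=-80.709
  mode - wants cross < 0 → take C=(5.1340,-7.5712) (cross=-80.709)
ex = (C−B)/|BC| = (0.5151,-0.8571); ey = (0.8571,0.5151)
P = B + -1.87·ex + -1.10·ey = (-1.9236,2.0360)

-1.92 2.04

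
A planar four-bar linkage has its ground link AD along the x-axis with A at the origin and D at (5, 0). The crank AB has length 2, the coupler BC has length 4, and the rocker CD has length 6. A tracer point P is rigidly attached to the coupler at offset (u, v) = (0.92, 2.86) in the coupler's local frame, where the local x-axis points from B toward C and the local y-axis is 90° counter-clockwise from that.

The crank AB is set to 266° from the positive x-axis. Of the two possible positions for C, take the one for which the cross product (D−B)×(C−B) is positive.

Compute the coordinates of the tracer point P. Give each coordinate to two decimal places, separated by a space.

A=(0,0), D=(5.00,0)
B = A + 2.00·(cos266°, sin266°) = (-0.1395, -1.9951)
|BD| = 5.5132
circle(B,4.00) ∩ circle(D,6.00): a=0.9428, h=3.8873
  candidates: C₊=(-0.6674,1.9699) cross=21.431; C₋=(2.1461,-5.2778) cross=-21.431
  mode + wants cross > 0 → take C=(-0.6674,1.9699) (cross=21.431)
ex = (C−B)/|BC| = (-0.1320,0.9913); ey = (-0.9913,-0.1320)
P = B + 0.92·ex + 2.86·ey = (-3.0959,-1.4606)

-3.10 -1.46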